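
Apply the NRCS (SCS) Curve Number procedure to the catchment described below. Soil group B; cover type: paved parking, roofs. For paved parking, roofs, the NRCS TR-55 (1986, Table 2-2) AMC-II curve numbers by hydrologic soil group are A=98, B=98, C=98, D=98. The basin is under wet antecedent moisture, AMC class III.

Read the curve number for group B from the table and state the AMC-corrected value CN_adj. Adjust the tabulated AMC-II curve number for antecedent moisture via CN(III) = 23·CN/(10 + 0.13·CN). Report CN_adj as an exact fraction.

CN_adj = 112700/1137 ≈ 99.120

NRCS table: paved parking, roofs, soil group B → CN(II) = 98
Adjust CN=98 to AMC III: 23·98/(10 + 0.13·98) → 2254 ÷ (1137/50) = 112700/1137 ≈ 99.120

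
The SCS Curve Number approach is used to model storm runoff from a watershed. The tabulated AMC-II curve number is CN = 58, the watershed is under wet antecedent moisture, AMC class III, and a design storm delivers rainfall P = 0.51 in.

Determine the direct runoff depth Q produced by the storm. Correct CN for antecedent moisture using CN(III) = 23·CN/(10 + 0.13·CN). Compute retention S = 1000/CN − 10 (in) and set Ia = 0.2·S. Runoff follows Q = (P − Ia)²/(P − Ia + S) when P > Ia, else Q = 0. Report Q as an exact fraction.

Q = 0 in ≈ 0.000 in

CN(III) from CN(II)=58: (23·58)/(10 + 0.13·58) = 66700/877 ≈ 76.055
Retention S: 1000/CN − 10 with CN=76.055 → S = 2100/667 ≈ 3.148 in
Ia = 0.2S: 0.2·3.148 = 0.630 in (exactly 420/667)
P = 0.510 ≤ Ia = 0.630 in: entire storm abstracted, Q = 0.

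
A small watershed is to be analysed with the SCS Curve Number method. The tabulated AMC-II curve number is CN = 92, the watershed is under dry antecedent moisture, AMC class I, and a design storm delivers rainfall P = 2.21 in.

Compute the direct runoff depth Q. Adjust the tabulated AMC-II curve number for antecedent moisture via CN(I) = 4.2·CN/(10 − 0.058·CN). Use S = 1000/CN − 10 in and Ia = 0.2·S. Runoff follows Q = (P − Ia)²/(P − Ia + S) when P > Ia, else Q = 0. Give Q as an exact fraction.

Dry (AMC I): CN(I) = 4.2·92/(10 − 0.058·92) = (1932/5)/(583/125) = 48300/583 ≈ 82.847
S = 1000/(48300/583) − 10 = 1000/483 in ≈ 2.070 in
Ia = 0.2S: 0.2·2.070 = 0.414 in (exactly 200/483)
P − Ia = 2.210 − 0.414 = 86743/48300 ≈ 1.796 in (> 0, runoff occurs)
Runoff Q = (P−Ia)²/(P−Ia+S) = (1.796)²/(1.796+2.070) = 7524348049/9019686900 ≈ 0.834 in

Q = 7524348049/9019686900 in ≈ 0.834 in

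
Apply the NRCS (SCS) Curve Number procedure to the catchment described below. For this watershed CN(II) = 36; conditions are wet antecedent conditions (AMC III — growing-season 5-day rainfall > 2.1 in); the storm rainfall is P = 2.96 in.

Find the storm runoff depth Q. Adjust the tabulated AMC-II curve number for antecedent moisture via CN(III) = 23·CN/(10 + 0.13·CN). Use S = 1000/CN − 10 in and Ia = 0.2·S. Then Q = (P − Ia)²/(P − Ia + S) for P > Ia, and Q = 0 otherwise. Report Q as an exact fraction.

Q = 26776562/122435325 in ≈ 0.219 in

Adjust CN=36 to AMC III: 23·36/(10 + 0.13·36) → 828 ÷ (367/25) = 20700/367 ≈ 56.403
S = 1000/(20700/367) − 10 = 1600/207 in ≈ 7.729 in
Ia = 0.2S: 0.2·7.729 = 1.546 in (exactly 320/207)
Since P=2.960 > Ia=1.546: effective rainfall P−Ia = 7318/5175 in
Q: (7318/5175)² ÷ (47318/5175) = 26776562/122435325 in (≈ 0.219 in)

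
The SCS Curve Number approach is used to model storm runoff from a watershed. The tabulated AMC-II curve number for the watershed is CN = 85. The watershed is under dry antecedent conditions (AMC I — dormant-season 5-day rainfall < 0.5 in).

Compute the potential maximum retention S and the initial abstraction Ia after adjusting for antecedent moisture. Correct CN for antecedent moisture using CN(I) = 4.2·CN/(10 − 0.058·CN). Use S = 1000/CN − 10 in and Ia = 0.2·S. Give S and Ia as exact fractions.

Dry (AMC I): CN(I) = 4.2·85/(10 − 0.058·85) = 357/(507/100) = 11900/169 ≈ 70.414
S = 1000/(11900/169) − 10 = 500/119 in ≈ 4.202 in
Ia = 0.2S: 0.2·4.202 = 0.840 in (exactly 100/119)

S = 500/119 in ≈ 4.202 in; Ia = 100/119 in ≈ 0.840 in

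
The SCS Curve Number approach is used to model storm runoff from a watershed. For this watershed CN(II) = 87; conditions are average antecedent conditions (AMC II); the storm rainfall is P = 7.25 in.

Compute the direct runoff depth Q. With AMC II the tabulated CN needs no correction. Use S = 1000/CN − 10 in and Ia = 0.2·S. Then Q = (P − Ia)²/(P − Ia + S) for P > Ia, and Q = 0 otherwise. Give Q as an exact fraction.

CN(II) = 87; AMC II needs no correction.
Retention S: 1000/CN − 10 with CN=87.000 → S = 130/87 ≈ 1.494 in
Ia = 0.2S: 0.2·1.494 = 0.299 in (exactly 26/87)
Since P=7.250 > Ia=0.299: effective rainfall P−Ia = 2419/348 in
Q = (2419/348)²/((2419/348) + 130/87) = (5851561/121104)/(2939/348) = 5851561/1022772 in ≈ 5.721 in

Q = 5851561/1022772 in ≈ 5.721 in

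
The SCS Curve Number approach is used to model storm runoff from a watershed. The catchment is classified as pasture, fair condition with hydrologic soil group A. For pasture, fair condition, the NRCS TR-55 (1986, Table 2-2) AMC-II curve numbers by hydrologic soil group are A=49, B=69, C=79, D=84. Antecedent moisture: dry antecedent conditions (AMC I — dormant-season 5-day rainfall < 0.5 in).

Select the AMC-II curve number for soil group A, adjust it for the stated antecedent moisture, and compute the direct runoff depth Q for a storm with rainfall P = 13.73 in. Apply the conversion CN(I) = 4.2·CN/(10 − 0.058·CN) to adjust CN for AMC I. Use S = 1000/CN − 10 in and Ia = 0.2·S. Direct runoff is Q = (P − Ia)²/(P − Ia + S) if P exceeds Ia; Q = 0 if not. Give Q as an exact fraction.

Q = 90564281721/39477207700 in ≈ 2.294 in

NRCS table: pasture, fair condition, soil group A → CN(II) = 49
CN(I) from CN(II)=49: (4.2·49)/(10 − 0.058·49) = 34300/1193 ≈ 28.751
S = 1000/(34300/1193) − 10 = 8500/343 in ≈ 24.781 in
Initial abstraction Ia = S/5 = (8500/343)/5 = 1700/343 ≈ 4.956 in
Since P=13.730 > Ia=4.956: effective rainfall P−Ia = 300939/34300 in
Runoff Q = (P−Ia)²/(P−Ia+S) = (8.774)²/(8.774+24.781) = 90564281721/39477207700 ≈ 2.294 in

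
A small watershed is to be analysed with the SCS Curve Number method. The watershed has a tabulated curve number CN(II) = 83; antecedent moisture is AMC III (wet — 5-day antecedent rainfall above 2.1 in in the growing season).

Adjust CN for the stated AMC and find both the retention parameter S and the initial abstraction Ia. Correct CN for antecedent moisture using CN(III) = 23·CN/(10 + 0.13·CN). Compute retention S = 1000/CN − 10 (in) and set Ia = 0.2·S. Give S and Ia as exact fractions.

Wet (AMC III): CN(III) = 23·83/(10 + 0.13·83) = 1909/(2079/100) = 190900/2079 ≈ 91.823
Max retention: S = 1000/(190900/2079) − 10 = 1700/1909 in (≈ 0.891 in)
Ia = 0.2S: 0.2·0.891 = 0.178 in (exactly 340/1909)

S = 1700/1909 in ≈ 0.891 in; Ia = 340/1909 in ≈ 0.178 in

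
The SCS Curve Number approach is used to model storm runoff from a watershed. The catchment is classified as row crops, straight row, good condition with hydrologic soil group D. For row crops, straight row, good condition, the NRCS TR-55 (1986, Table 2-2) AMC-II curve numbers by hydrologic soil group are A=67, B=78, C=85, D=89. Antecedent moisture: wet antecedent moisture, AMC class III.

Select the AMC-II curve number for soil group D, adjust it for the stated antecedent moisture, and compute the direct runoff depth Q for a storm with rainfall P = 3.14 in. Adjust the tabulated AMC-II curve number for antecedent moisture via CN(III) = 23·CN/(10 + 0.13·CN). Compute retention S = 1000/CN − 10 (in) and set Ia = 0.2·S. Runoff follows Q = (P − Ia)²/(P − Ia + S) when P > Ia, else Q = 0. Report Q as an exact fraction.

Q = 96335123641/37396540650 in ≈ 2.576 in

NRCS table: row crops, straight row, good condition, soil group D → CN(II) = 89
Adjust CN=89 to AMC III: 23·89/(10 + 0.13·89) → 2047 ÷ (2157/100) = 204700/2157 ≈ 94.900
Max retention: S = 1000/(204700/2157) − 10 = 1100/2047 in (≈ 0.537 in)
Initial abstraction Ia = S/5 = (1100/2047)/5 = 220/2047 ≈ 0.107 in
Excess rainfall: 3.140 − 0.107 = 3.033 in; P > Ia so Q > 0
Q: (310379/102350)² ÷ (365379/102350) = 96335123641/37396540650 in (≈ 2.576 in)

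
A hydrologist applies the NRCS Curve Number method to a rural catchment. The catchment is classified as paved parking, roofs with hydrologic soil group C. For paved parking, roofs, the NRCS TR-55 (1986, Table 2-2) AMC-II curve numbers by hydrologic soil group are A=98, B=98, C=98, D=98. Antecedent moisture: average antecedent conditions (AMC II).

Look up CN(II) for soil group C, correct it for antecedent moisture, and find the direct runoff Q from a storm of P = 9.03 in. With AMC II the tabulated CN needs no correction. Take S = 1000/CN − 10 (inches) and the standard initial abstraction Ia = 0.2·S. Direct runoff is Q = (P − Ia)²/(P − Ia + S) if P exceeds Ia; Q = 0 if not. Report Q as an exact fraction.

NRCS table: paved parking, roofs, soil group C → CN(II) = 98
Average conditions: CN = 98 (no AMC adjustment).
Max retention: S = 1000/98 − 10 = 10/49 in (≈ 0.204 in)
Ia = 0.2S: 0.2·0.204 = 0.041 in (exactly 2/49)
Since P=9.030 > Ia=0.041: effective rainfall P−Ia = 44047/4900 in
Runoff Q = (P−Ia)²/(P−Ia+S) = (8.989)²/(8.989+0.204) = 1940138209/220730300 ≈ 8.790 in

Q = 1940138209/220730300 in ≈ 8.790 in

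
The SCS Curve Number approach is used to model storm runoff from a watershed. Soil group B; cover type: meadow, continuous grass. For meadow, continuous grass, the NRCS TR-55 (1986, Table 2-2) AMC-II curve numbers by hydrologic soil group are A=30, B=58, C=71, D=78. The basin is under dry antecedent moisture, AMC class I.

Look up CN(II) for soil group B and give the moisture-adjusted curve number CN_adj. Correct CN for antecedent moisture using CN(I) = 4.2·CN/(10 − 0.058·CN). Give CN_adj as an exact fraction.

CN_adj = 2900/79 ≈ 36.709

NRCS table: meadow, continuous grass, soil group B → CN(II) = 58
CN(I) from CN(II)=58: (4.2·58)/(10 − 0.058·58) = 2900/79 ≈ 36.709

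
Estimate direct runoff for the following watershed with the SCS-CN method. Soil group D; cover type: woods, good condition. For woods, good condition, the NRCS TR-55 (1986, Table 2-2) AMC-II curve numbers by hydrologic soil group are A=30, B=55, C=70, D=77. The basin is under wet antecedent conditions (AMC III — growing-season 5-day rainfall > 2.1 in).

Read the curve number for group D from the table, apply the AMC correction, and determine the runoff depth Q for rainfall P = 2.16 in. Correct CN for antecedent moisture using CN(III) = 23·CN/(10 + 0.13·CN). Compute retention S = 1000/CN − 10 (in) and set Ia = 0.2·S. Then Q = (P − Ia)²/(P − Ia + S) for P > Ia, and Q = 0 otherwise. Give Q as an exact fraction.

Q = 6690482/5927075 in ≈ 1.129 in

NRCS table: woods, good condition, soil group D → CN(II) = 77
CN(III) from CN(II)=77: (23·77)/(10 + 0.13·77) = 7700/87 ≈ 88.506
Max retention: S = 1000/(7700/87) − 10 = 100/77 in (≈ 1.299 in)
Ia = 0.2S: 0.2·1.299 = 0.260 in (exactly 20/77)
Excess rainfall: 2.160 − 0.260 = 1.900 in; P > Ia so Q > 0
Q: (3658/1925)² ÷ (6158/1925) = 6690482/5927075 in (≈ 1.129 in)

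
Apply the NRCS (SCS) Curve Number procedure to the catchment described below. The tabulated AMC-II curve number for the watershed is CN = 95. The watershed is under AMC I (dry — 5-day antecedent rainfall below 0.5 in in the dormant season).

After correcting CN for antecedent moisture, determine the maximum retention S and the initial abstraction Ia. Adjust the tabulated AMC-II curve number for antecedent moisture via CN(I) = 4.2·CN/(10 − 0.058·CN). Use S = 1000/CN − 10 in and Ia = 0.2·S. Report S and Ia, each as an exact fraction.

S = 500/399 in ≈ 1.253 in; Ia = 100/399 in ≈ 0.251 in

Dry (AMC I): CN(I) = 4.2·95/(10 − 0.058·95) = 399/(449/100) = 39900/449 ≈ 88.864
Max retention: S = 1000/(39900/449) − 10 = 500/399 in (≈ 1.253 in)
Initial abstraction Ia = S/5 = (500/399)/5 = 100/399 ≈ 0.251 in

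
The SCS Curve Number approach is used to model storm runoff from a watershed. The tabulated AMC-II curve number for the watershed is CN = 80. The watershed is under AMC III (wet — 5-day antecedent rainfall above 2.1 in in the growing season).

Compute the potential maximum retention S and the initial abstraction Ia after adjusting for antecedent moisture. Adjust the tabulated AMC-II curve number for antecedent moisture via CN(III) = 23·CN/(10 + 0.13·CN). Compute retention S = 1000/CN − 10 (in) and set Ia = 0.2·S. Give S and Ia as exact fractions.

Adjust CN=80 to AMC III: 23·80/(10 + 0.13·80) → 1840 ÷ (102/5) = 4600/51 ≈ 90.196
Max retention: S = 1000/(4600/51) − 10 = 25/23 in (≈ 1.087 in)
Initial abstraction Ia = S/5 = (25/23)/5 = 5/23 ≈ 0.217 in

S = 25/23 in ≈ 1.087 in; Ia = 5/23 in ≈ 0.217 in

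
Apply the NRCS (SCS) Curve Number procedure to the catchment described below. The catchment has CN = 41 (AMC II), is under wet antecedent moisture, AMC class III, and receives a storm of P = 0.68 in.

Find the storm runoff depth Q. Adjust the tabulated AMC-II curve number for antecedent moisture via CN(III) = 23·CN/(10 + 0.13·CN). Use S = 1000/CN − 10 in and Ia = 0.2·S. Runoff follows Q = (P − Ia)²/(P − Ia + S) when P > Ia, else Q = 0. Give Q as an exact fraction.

CN(III) from CN(II)=41: (23·41)/(10 + 0.13·41) = 94300/1533 ≈ 61.513
S = 1000/(94300/1533) − 10 = 5900/943 in ≈ 6.257 in
Ia = 0.2·(5900/943) = 1180/943 in ≈ 1.251 in
P = 0.680 ≤ Ia = 1.251 in: entire storm abstracted, Q = 0.

Q = 0 in ≈ 0.000 in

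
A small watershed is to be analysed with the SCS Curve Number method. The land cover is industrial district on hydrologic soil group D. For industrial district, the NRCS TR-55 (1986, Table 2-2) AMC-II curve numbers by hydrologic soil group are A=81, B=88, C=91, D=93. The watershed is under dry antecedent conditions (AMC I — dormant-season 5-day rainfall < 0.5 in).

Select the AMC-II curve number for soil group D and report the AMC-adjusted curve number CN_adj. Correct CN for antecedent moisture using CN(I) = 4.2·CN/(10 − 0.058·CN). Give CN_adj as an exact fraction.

CN_adj = 27900/329 ≈ 84.802

NRCS table: industrial district, soil group D → CN(II) = 93
Dry (AMC I): CN(I) = 4.2·93/(10 − 0.058·93) = (1953/5)/(2303/500) = 27900/329 ≈ 84.802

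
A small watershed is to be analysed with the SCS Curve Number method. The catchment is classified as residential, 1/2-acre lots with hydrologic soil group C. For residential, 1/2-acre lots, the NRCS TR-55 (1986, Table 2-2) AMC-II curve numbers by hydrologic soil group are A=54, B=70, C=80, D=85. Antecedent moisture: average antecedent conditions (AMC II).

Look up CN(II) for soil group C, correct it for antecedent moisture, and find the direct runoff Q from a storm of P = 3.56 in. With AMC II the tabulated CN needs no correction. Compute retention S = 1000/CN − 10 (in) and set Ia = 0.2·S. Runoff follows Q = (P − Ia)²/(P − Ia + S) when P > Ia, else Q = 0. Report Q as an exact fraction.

NRCS table: residential, 1/2-acre lots, soil group C → CN(II) = 80
AMC II — tabulated CN = 80 applies directly.
Retention S: 1000/CN − 10 with CN=80.000 → S = 5/2 ≈ 2.500 in
Ia = 0.2S: 0.2·2.500 = 0.500 in (exactly 1/2)
Since P=3.560 > Ia=0.500: effective rainfall P−Ia = 153/50 in
Q: (153/50)² ÷ (139/25) = 23409/13900 in (≈ 1.684 in)

Q = 23409/13900 in ≈ 1.684 in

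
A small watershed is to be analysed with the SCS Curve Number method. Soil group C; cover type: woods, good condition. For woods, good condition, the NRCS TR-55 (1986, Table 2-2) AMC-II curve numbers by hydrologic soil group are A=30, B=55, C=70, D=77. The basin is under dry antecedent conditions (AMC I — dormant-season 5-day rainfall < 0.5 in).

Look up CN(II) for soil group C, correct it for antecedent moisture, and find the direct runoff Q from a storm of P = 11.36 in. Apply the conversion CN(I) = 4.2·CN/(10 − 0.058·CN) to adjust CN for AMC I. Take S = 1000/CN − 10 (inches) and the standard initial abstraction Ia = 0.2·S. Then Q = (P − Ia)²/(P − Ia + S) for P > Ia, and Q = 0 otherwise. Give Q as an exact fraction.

Q = 32581264/7324275 in ≈ 4.448 in

NRCS table: woods, good condition, soil group C → CN(II) = 70
Dry (AMC I): CN(I) = 4.2·70/(10 − 0.058·70) = 294/(297/50) = 4900/99 ≈ 49.495
S = 1000/(4900/99) − 10 = 500/49 in ≈ 10.204 in
Ia = 0.2·(500/49) = 100/49 in ≈ 2.041 in
Excess rainfall: 11.360 − 2.041 = 9.319 in; P > Ia so Q > 0
Q = (11416/1225)²/((11416/1225) + 500/49) = (130325056/1500625)/(23916/1225) = 32581264/7324275 in ≈ 4.448 in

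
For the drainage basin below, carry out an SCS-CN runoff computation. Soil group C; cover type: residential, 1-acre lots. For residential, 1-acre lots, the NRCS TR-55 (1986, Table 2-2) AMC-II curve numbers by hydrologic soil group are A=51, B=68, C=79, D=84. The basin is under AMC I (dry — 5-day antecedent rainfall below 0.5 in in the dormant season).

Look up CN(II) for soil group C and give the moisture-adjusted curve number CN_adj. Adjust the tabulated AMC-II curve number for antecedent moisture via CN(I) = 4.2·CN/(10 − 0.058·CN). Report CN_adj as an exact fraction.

CN_adj = 7900/129 ≈ 61.240

NRCS table: residential, 1-acre lots, soil group C → CN(II) = 79
CN(I) from CN(II)=79: (4.2·79)/(10 − 0.058·79) = 7900/129 ≈ 61.240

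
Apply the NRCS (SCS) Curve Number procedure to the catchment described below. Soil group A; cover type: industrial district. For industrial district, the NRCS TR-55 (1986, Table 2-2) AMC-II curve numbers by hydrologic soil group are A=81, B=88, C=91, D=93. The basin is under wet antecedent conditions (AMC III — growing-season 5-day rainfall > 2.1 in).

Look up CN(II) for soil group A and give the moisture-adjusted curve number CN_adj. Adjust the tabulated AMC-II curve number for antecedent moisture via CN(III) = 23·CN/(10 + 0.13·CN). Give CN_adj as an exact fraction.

NRCS table: industrial district, soil group A → CN(II) = 81
Wet (AMC III): CN(III) = 23·81/(10 + 0.13·81) = 1863/(2053/100) = 186300/2053 ≈ 90.745

CN_adj = 186300/2053 ≈ 90.745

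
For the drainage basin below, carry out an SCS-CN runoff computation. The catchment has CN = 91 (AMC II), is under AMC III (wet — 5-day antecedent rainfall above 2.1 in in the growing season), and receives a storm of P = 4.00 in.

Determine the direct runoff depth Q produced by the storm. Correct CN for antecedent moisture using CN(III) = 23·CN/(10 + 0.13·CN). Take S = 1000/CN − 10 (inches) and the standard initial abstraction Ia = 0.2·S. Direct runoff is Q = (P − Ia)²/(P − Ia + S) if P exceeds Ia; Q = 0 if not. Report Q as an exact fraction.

Wet (AMC III): CN(III) = 23·91/(10 + 0.13·91) = 2093/(2183/100) = 209300/2183 ≈ 95.877
S = 1000/(209300/2183) − 10 = 900/2093 in ≈ 0.430 in
Ia = 0.2·(900/2093) = 180/2093 in ≈ 0.086 in
Since P=4.000 > Ia=0.086: effective rainfall P−Ia = 8192/2093 in
Q: (8192/2093)² ÷ (9092/2093) = 16777216/4757389 in (≈ 3.527 in)

Q = 16777216/4757389 in ≈ 3.527 in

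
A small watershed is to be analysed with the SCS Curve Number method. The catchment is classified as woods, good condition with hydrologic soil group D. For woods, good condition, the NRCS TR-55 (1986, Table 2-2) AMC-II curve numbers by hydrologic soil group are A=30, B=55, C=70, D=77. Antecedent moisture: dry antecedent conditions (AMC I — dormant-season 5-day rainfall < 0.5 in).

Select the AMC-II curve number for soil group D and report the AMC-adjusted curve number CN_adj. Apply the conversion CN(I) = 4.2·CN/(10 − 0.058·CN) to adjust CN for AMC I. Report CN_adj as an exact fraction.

CN_adj = 161700/2767 ≈ 58.439

NRCS table: woods, good condition, soil group D → CN(II) = 77
CN(I) from CN(II)=77: (4.2·77)/(10 − 0.058·77) = 161700/2767 ≈ 58.439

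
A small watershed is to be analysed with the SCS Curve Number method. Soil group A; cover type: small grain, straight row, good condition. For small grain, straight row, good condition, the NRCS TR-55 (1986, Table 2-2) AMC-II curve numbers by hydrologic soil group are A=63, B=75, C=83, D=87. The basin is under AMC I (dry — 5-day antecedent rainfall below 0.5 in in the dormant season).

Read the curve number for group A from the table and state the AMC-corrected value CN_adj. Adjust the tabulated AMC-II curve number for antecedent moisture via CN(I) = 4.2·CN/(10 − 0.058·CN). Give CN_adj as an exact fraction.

CN_adj = 132300/3173 ≈ 41.696

NRCS table: small grain, straight row, good condition, soil group A → CN(II) = 63
CN(I) from CN(II)=63: (4.2·63)/(10 − 0.058·63) = 132300/3173 ≈ 41.696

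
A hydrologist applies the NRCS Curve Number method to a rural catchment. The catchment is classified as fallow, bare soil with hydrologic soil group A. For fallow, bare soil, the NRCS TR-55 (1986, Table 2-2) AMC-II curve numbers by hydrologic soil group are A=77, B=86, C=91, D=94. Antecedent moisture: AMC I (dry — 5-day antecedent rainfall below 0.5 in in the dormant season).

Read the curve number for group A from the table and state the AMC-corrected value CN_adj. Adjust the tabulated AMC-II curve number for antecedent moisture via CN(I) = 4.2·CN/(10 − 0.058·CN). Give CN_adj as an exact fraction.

NRCS table: fallow, bare soil, soil group A → CN(II) = 77
Dry (AMC I): CN(I) = 4.2·77/(10 − 0.058·77) = (1617/5)/(2767/500) = 161700/2767 ≈ 58.439

CN_adj = 161700/2767 ≈ 58.439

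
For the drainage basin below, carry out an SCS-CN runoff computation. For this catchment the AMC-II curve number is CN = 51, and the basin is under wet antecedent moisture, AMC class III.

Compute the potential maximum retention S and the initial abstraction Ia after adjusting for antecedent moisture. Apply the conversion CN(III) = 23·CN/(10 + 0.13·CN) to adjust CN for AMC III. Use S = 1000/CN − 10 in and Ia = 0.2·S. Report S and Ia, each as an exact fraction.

CN(III) from CN(II)=51: (23·51)/(10 + 0.13·51) = 117300/1663 ≈ 70.535
S = 1000/(117300/1663) − 10 = 4900/1173 in ≈ 4.177 in
Ia = 0.2·(4900/1173) = 980/1173 in ≈ 0.835 in

S = 4900/1173 in ≈ 4.177 in; Ia = 980/1173 in ≈ 0.835 in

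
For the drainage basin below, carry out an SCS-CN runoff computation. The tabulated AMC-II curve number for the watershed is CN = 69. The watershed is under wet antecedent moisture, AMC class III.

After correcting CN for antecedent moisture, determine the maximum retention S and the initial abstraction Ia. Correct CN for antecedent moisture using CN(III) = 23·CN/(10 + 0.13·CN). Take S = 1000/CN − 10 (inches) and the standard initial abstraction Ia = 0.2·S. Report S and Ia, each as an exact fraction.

Adjust CN=69 to AMC III: 23·69/(10 + 0.13·69) → 1587 ÷ (1897/100) = 158700/1897 ≈ 83.658
S = 1000/(158700/1897) − 10 = 3100/1587 in ≈ 1.953 in
Ia = 0.2S: 0.2·1.953 = 0.391 in (exactly 620/1587)

S = 3100/1587 in ≈ 1.953 in; Ia = 620/1587 in ≈ 0.391 in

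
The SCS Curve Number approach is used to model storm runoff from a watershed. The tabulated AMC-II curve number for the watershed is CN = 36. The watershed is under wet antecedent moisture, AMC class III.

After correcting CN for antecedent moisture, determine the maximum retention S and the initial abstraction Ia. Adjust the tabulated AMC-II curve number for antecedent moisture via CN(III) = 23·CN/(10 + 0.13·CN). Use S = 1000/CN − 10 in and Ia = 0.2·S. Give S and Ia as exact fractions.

S = 1600/207 in ≈ 7.729 in; Ia = 320/207 in ≈ 1.546 in

Adjust CN=36 to AMC III: 23·36/(10 + 0.13·36) → 828 ÷ (367/25) = 20700/367 ≈ 56.403
Max retention: S = 1000/(20700/367) − 10 = 1600/207 in (≈ 7.729 in)
Ia = 0.2·(1600/207) = 320/207 in ≈ 1.546 in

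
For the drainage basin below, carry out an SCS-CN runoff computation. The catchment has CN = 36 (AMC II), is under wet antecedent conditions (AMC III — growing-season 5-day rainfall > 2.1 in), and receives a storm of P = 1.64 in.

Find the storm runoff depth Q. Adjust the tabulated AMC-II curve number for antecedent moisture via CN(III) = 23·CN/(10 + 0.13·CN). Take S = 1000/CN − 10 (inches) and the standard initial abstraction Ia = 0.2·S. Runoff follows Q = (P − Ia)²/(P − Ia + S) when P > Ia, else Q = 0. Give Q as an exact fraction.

Adjust CN=36 to AMC III: 23·36/(10 + 0.13·36) → 828 ÷ (367/25) = 20700/367 ≈ 56.403
Retention S: 1000/CN − 10 with CN=56.403 → S = 1600/207 ≈ 7.729 in
Initial abstraction Ia = S/5 = (1600/207)/5 = 320/207 ≈ 1.546 in
P − Ia = 1.640 − 1.546 = 487/5175 ≈ 0.094 in (> 0, runoff occurs)
Runoff Q = (P−Ia)²/(P−Ia+S) = (0.094)²/(0.094+7.729) = 237169/209520225 ≈ 0.001 in

Q = 237169/209520225 in ≈ 0.001 in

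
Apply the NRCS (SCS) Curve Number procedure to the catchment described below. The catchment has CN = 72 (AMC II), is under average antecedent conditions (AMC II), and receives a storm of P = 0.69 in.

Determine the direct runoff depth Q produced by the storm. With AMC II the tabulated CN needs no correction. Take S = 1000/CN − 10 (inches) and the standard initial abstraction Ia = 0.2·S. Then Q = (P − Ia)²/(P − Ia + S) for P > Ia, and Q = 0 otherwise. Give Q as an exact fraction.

Q = 0 in ≈ 0.000 in

Average conditions: CN = 72 (no AMC adjustment).
Retention S: 1000/CN − 10 with CN=72.000 → S = 35/9 ≈ 3.889 in
Ia = 0.2·(35/9) = 7/9 in ≈ 0.778 in
P = 0.690 ≤ Ia = 0.778 in: entire storm abstracted, Q = 0.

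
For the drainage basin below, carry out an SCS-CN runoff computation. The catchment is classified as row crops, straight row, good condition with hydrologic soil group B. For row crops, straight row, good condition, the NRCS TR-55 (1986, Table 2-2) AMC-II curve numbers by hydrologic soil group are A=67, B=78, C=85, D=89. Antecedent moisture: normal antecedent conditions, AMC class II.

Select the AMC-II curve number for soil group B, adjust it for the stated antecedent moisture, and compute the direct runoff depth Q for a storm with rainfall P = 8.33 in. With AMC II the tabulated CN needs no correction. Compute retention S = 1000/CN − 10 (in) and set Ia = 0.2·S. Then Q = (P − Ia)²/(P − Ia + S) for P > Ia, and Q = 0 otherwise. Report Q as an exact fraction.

NRCS table: row crops, straight row, good condition, soil group B → CN(II) = 78
Average conditions: CN = 78 (no AMC adjustment).
Max retention: S = 1000/78 − 10 = 110/39 in (≈ 2.821 in)
Ia = 0.2S: 0.2·2.821 = 0.564 in (exactly 22/39)
P − Ia = 8.330 − 0.564 = 30287/3900 ≈ 7.766 in (> 0, runoff occurs)
Q: (30287/3900)² ÷ (41287/3900) = 917302369/161019300 in (≈ 5.697 in)

Q = 917302369/161019300 in ≈ 5.697 in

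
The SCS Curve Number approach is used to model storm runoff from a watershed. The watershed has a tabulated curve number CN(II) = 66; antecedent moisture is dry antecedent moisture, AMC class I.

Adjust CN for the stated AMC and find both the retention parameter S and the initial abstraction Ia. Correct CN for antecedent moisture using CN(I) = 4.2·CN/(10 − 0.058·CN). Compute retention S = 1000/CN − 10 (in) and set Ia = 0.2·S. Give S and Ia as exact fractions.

CN(I) from CN(II)=66: (4.2·66)/(10 − 0.058·66) = 69300/1543 ≈ 44.913
S = 1000/(69300/1543) − 10 = 8500/693 in ≈ 12.266 in
Ia = 0.2·(8500/693) = 1700/693 in ≈ 2.453 in

S = 8500/693 in ≈ 12.266 in; Ia = 1700/693 in ≈ 2.453 in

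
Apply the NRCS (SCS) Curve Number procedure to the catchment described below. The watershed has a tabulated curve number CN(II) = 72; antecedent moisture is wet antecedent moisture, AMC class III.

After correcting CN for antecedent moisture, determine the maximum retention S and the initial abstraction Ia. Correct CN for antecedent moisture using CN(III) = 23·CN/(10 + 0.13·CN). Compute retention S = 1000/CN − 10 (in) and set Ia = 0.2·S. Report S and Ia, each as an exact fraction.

S = 350/207 in ≈ 1.691 in; Ia = 70/207 in ≈ 0.338 in

Adjust CN=72 to AMC III: 23·72/(10 + 0.13·72) → 1656 ÷ (484/25) = 10350/121 ≈ 85.537
Retention S: 1000/CN − 10 with CN=85.537 → S = 350/207 ≈ 1.691 in
Initial abstraction Ia = S/5 = (350/207)/5 = 70/207 ≈ 0.338 in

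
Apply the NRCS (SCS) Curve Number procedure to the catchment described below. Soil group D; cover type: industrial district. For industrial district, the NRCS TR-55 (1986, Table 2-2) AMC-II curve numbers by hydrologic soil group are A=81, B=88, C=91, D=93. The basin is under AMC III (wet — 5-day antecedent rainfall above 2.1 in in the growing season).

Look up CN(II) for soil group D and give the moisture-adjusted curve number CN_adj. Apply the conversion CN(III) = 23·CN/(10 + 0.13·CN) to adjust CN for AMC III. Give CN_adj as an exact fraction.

CN_adj = 213900/2209 ≈ 96.831

NRCS table: industrial district, soil group D → CN(II) = 93
Wet (AMC III): CN(III) = 23·93/(10 + 0.13·93) = 2139/(2209/100) = 213900/2209 ≈ 96.831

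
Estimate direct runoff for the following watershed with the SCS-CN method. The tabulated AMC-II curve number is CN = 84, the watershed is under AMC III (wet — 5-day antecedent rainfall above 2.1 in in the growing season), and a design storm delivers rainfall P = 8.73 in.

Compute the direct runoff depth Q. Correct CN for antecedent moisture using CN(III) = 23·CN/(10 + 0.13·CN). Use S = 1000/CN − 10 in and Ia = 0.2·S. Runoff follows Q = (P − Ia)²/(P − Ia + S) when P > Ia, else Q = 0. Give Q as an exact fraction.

Q = 171113768281/21911729700 in ≈ 7.809 in

CN(III) from CN(II)=84: (23·84)/(10 + 0.13·84) = 48300/523 ≈ 92.352
Retention S: 1000/CN − 10 with CN=92.352 → S = 400/483 ≈ 0.828 in
Initial abstraction Ia = S/5 = (400/483)/5 = 80/483 ≈ 0.166 in
Since P=8.730 > Ia=0.166: effective rainfall P−Ia = 413659/48300 in
Q = (413659/48300)²/((413659/48300) + 400/483) = (171113768281/2332890000)/(453659/48300) = 171113768281/21911729700 in ≈ 7.809 in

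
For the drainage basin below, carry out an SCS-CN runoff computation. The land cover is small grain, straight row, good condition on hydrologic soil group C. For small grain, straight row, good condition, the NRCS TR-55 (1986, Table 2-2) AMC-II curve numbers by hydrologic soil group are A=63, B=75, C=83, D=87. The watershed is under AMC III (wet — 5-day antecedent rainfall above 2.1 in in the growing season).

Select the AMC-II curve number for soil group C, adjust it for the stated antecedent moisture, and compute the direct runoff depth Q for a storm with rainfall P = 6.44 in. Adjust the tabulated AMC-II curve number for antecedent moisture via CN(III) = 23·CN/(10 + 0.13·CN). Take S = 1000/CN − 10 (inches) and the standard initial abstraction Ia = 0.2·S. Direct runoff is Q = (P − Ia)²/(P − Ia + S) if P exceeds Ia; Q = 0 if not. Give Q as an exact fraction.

Q = 89310724801/16290881025 in ≈ 5.482 in

NRCS table: small grain, straight row, good condition, soil group C → CN(II) = 83
Adjust CN=83 to AMC III: 23·83/(10 + 0.13·83) → 1909 ÷ (2079/100) = 190900/2079 ≈ 91.823
Retention S: 1000/CN − 10 with CN=91.823 → S = 1700/1909 ≈ 0.891 in
Initial abstraction Ia = S/5 = (1700/1909)/5 = 340/1909 ≈ 0.178 in
Since P=6.440 > Ia=0.178: effective rainfall P−Ia = 298849/47725 in
Q: (298849/47725)² ÷ (341349/47725) = 89310724801/16290881025 in (≈ 5.482 in)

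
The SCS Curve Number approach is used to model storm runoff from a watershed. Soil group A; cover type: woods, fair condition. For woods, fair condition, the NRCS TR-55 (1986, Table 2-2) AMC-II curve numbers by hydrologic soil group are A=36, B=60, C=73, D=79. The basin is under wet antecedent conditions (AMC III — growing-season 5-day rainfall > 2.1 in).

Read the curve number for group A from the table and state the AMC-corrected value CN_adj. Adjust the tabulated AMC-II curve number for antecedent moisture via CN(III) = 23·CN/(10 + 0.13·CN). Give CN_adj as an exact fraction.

NRCS table: woods, fair condition, soil group A → CN(II) = 36
Adjust CN=36 to AMC III: 23·36/(10 + 0.13·36) → 828 ÷ (367/25) = 20700/367 ≈ 56.403

CN_adj = 20700/367 ≈ 56.403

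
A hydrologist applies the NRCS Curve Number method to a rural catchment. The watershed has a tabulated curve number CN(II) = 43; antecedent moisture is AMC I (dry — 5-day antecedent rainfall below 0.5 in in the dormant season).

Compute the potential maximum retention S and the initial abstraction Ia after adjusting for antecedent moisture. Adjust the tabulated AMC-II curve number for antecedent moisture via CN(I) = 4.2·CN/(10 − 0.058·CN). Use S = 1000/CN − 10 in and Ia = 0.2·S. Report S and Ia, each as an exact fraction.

S = 9500/301 in ≈ 31.561 in; Ia = 1900/301 in ≈ 6.312 in

Adjust CN=43 to AMC I: 4.2·43/(10 − 0.058·43) → (903/5) ÷ (3753/500) = 30100/1251 ≈ 24.061
Max retention: S = 1000/(30100/1251) − 10 = 9500/301 in (≈ 31.561 in)
Ia = 0.2·(9500/301) = 1900/301 in ≈ 6.312 in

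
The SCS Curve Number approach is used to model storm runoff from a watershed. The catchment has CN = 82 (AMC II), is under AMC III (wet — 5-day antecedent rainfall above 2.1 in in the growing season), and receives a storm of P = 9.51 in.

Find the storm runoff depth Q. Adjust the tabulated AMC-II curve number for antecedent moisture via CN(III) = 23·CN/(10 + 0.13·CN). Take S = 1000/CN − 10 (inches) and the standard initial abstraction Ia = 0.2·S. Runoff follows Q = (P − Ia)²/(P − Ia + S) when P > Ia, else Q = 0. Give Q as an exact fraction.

Adjust CN=82 to AMC III: 23·82/(10 + 0.13·82) → 1886 ÷ (1033/50) = 94300/1033 ≈ 91.288
Max retention: S = 1000/(94300/1033) − 10 = 900/943 in (≈ 0.954 in)
Initial abstraction Ia = S/5 = (900/943)/5 = 180/943 ≈ 0.191 in
Since P=9.510 > Ia=0.191: effective rainfall P−Ia = 878793/94300 in
Q: (878793/94300)² ÷ (968793/94300) = 257425712283/30452393300 in (≈ 8.453 in)

Q = 257425712283/30452393300 in ≈ 8.453 in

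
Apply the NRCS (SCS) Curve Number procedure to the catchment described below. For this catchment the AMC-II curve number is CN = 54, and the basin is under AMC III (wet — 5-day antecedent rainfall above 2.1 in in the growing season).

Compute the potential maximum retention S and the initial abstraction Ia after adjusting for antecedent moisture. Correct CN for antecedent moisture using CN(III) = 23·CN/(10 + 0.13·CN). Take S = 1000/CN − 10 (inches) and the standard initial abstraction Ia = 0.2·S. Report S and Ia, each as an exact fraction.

Adjust CN=54 to AMC III: 23·54/(10 + 0.13·54) → 1242 ÷ (851/50) = 2700/37 ≈ 72.973
Retention S: 1000/CN − 10 with CN=72.973 → S = 100/27 ≈ 3.704 in
Initial abstraction Ia = S/5 = (100/27)/5 = 20/27 ≈ 0.741 in

S = 100/27 in ≈ 3.704 in; Ia = 20/27 in ≈ 0.741 in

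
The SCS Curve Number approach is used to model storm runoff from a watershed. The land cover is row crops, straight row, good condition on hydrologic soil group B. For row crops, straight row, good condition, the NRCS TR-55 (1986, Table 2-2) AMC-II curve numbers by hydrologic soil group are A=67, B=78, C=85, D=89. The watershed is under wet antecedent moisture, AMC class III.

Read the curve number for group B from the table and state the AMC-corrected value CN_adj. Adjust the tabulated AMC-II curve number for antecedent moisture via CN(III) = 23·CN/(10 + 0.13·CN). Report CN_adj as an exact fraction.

CN_adj = 89700/1007 ≈ 89.076

NRCS table: row crops, straight row, good condition, soil group B → CN(II) = 78
Adjust CN=78 to AMC III: 23·78/(10 + 0.13·78) → 1794 ÷ (1007/50) = 89700/1007 ≈ 89.076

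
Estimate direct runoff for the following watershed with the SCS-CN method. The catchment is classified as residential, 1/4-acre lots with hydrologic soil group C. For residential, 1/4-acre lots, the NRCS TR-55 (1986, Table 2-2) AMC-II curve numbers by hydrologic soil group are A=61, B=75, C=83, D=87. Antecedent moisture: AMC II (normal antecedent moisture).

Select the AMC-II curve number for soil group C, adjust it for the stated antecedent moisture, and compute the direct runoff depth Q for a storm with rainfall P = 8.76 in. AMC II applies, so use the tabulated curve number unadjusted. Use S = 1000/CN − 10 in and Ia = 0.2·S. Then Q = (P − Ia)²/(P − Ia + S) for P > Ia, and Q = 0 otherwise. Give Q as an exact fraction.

NRCS table: residential, 1/4-acre lots, soil group C → CN(II) = 83
CN(II) = 83; AMC II needs no correction.
S = 1000/83 − 10 = 170/83 in ≈ 2.048 in
Ia = 0.2·(170/83) = 34/83 in ≈ 0.410 in
Excess rainfall: 8.760 − 0.410 = 8.350 in; P > Ia so Q > 0
Runoff Q = (P−Ia)²/(P−Ia+S) = (8.350)²/(8.350+2.048) = 300224929/44772275 ≈ 6.706 in

Q = 300224929/44772275 in ≈ 6.706 in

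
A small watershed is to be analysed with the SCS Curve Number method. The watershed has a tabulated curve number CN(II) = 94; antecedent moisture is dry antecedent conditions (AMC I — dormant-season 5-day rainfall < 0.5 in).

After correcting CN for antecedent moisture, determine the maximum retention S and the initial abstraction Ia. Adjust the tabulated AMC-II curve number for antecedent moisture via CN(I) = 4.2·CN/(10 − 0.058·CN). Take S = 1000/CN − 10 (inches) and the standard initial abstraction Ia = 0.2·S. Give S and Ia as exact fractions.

S = 500/329 in ≈ 1.520 in; Ia = 100/329 in ≈ 0.304 in

Adjust CN=94 to AMC I: 4.2·94/(10 − 0.058·94) → (1974/5) ÷ (1137/250) = 32900/379 ≈ 86.807
S = 1000/(32900/379) − 10 = 500/329 in ≈ 1.520 in
Ia = 0.2·(500/329) = 100/329 in ≈ 0.304 in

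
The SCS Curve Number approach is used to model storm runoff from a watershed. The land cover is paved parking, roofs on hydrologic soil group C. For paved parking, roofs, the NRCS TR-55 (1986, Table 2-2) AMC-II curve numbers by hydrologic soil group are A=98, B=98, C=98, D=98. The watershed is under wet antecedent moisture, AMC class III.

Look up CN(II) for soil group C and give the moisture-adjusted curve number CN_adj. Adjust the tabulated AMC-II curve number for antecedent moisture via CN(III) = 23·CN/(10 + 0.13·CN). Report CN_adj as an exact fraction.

CN_adj = 112700/1137 ≈ 99.120

NRCS table: paved parking, roofs, soil group C → CN(II) = 98
Wet (AMC III): CN(III) = 23·98/(10 + 0.13·98) = 2254/(1137/50) = 112700/1137 ≈ 99.120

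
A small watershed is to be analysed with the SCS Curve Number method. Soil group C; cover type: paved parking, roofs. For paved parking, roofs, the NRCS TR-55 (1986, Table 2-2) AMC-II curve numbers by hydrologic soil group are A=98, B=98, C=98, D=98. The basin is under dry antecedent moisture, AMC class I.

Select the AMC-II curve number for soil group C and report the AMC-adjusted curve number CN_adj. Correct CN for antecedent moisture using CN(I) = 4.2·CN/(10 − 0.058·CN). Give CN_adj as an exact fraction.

CN_adj = 102900/1079 ≈ 95.366

NRCS table: paved parking, roofs, soil group C → CN(II) = 98
Dry (AMC I): CN(I) = 4.2·98/(10 − 0.058·98) = (2058/5)/(1079/250) = 102900/1079 ≈ 95.366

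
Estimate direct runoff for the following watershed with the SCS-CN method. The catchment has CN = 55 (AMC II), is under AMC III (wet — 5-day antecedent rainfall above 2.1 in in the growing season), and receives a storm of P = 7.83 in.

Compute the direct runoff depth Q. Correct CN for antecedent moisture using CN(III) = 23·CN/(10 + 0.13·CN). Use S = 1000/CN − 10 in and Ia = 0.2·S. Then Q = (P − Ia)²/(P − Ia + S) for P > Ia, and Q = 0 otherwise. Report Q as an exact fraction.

Q = 3603961089/759278300 in ≈ 4.747 in

CN(III) from CN(II)=55: (23·55)/(10 + 0.13·55) = 25300/343 ≈ 73.761
Max retention: S = 1000/(25300/343) − 10 = 900/253 in (≈ 3.557 in)
Initial abstraction Ia = S/5 = (900/253)/5 = 180/253 ≈ 0.711 in
Excess rainfall: 7.830 − 0.711 = 7.119 in; P > Ia so Q > 0
Runoff Q = (P−Ia)²/(P−Ia+S) = (7.119)²/(7.119+3.557) = 3603961089/759278300 ≈ 4.747 in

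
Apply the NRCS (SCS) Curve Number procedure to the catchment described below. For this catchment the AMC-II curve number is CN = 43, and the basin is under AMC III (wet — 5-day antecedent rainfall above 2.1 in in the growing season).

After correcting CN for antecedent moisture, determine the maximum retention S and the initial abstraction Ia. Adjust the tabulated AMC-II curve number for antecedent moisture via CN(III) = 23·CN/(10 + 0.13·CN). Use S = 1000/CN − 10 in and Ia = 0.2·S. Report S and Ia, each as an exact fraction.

CN(III) from CN(II)=43: (23·43)/(10 + 0.13·43) = 98900/1559 ≈ 63.438
Retention S: 1000/CN − 10 with CN=63.438 → S = 5700/989 ≈ 5.763 in
Ia = 0.2·(5700/989) = 1140/989 in ≈ 1.153 in

S = 5700/989 in ≈ 5.763 in; Ia = 1140/989 in ≈ 1.153 in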